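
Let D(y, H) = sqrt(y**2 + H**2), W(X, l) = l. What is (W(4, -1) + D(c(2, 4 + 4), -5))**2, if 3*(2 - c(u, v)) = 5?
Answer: (3 - sqrt(226))**2/9 ≈ 16.089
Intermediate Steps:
c(u, v) = 1/3 (c(u, v) = 2 - 1/3*5 = 2 - 5/3 = 1/3)
D(y, H) = sqrt(H**2 + y**2)
(W(4, -1) + D(c(2, 4 + 4), -5))**2 = (-1 + sqrt((-5)**2 + (1/3)**2))**2 = (-1 + sqrt(25 + 1/9))**2 = (-1 + sqrt(226/9))**2 = (-1 + sqrt(226)/3)**2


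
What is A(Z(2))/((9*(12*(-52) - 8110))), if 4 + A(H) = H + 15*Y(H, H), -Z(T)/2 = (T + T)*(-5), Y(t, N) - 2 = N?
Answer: -37/4367 ≈ -0.0084726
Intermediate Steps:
Y(t, N) = 2 + N
Z(T) = 20*T (Z(T) = -2*(T + T)*(-5) = -2*2*T*(-5) = -(-20)*T = 20*T)
A(H) = 26 + 16*H (A(H) = -4 + (H + 15*(2 + H)) = -4 + (H + (30 + 15*H)) = -4 + (30 + 16*H) = 26 + 16*H)
A(Z(2))/((9*(12*(-52) - 8110))) = (26 + 16*(20*2))/((9*(12*(-52) - 8110))) = (26 + 16*40)/((9*(-624 - 8110))) = (26 + 640)/((9*(-8734))) = 666/(-78606) = 666*(-1/78606) = -37/4367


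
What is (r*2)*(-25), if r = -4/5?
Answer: 40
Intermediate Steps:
r = -⅘ (r = -4*⅕ = -⅘ ≈ -0.80000)
(r*2)*(-25) = -⅘*2*(-25) = -8/5*(-25) = 40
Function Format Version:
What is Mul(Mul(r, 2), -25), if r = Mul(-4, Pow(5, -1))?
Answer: 40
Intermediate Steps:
r = Rational(-4, 5) (r = Mul(-4, Rational(1, 5)) = Rational(-4, 5) ≈ -0.80000)
Mul(Mul(r, 2), -25) = Mul(Mul(Rational(-4, 5), 2), -25) = Mul(Rational(-8, 5), -25) = 40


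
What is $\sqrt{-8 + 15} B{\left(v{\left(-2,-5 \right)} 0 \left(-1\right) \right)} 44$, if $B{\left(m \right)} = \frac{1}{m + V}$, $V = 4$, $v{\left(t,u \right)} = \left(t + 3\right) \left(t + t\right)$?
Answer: $11 \sqrt{7} \approx 29.103$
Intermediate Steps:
$v{\left(t,u \right)} = 2 t \left(3 + t\right)$ ($v{\left(t,u \right)} = \left(3 + t\right) 2 t = 2 t \left(3 + t\right)$)
$B{\left(m \right)} = \frac{1}{4 + m}$ ($B{\left(m \right)} = \frac{1}{m + 4} = \frac{1}{4 + m}$)
$\sqrt{-8 + 15} B{\left(v{\left(-2,-5 \right)} 0 \left(-1\right) \right)} 44 = \frac{\sqrt{-8 + 15}}{4 + 2 \left(-2\right) \left(3 - 2\right) 0 \left(-1\right)} 44 = \frac{\sqrt{7}}{4 + 2 \left(-2\right) 1 \cdot 0 \left(-1\right)} 44 = \frac{\sqrt{7}}{4 + \left(-4\right) 0 \left(-1\right)} 44 = \frac{\sqrt{7}}{4 + 0 \left(-1\right)} 44 = \frac{\sqrt{7}}{4 + 0} \cdot 44 = \frac{\sqrt{7}}{4} \cdot 44 = 11 \sqrt{7}$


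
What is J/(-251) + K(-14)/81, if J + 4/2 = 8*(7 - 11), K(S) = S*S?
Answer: 51950/20331 ≈ 2.5552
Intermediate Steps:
K(S) = S²
J = -34 (J = -2 + 8*(7 - 11) = -2 + 8*(-4) = -2 - 32 = -34)
J/(-251) + K(-14)/81 = -34/(-251) + (-14)²/81 = -34*(-1/251) + 196*(1/81) = 34/251 + 196/81 = 51950/20331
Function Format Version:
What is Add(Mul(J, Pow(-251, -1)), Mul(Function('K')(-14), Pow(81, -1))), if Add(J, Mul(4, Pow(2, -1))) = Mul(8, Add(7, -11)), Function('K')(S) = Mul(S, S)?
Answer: Rational(51950, 20331) ≈ 2.5552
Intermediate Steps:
Function('K')(S) = Pow(S, 2)
J = -34 (J = Add(-2, Mul(8, Add(7, -11))) = Add(-2, Mul(8, -4)) = Add(-2, -32) = -34)
Add(Mul(J, Pow(-251, -1)), Mul(Function('K')(-14), Pow(81, -1))) = Add(Mul(-34, Pow(-251, -1)), Mul(Pow(-14, 2), Pow(81, -1))) = Add(Mul(-34, Rational(-1, 251)), Mul(196, Rational(1, 81))) = Add(Rational(34, 251), Rational(196, 81)) = Rational(51950, 20331)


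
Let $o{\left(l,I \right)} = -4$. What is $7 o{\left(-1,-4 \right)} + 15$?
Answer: $-13$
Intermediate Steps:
$7 o{\left(-1,-4 \right)} + 15 = 7 \left(-4\right) + 15 = -28 + 15 = -13$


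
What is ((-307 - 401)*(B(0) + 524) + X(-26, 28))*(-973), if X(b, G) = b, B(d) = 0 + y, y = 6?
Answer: 365133818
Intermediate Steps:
B(d) = 6 (B(d) = 0 + 6 = 6)
((-307 - 401)*(B(0) + 524) + X(-26, 28))*(-973) = ((-307 - 401)*(6 + 524) - 26)*(-973) = (-708*530 - 26)*(-973) = (-375240 - 26)*(-973) = -375266*(-973) = 365133818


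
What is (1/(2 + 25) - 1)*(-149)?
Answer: 3874/27 ≈ 143.48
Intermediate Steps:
(1/(2 + 25) - 1)*(-149) = (1/27 - 1)*(-149) = -26/27*(-149) = 3874/27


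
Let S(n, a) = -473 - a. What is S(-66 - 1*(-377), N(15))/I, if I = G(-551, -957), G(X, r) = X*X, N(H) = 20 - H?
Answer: -478/303601 ≈ -0.0015744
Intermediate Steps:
G(X, r) = X**2
I = 303601 (I = (-551)**2 = 303601)
S(-66 - 1*(-377), N(15))/I = (-473 - (20 - 1*15))/303601 = (-473 - (20 - 15))*(1/303601) = (-473 - 1*5)*(1/303601) = (-473 - 5)*(1/303601) = -478*1/303601 = -478/303601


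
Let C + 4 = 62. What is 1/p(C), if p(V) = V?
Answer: 1/58 ≈ 0.017241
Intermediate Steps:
C = 58 (C = -4 + 62 = 58)
1/p(C) = 1/58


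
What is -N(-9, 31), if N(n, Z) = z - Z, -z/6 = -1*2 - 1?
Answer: 13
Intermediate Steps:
z = 18 (z = -6*(-1*2 - 1) = -6*(-2 - 1) = -6*(-3) = 18)
N(n, Z) = 18 - Z
-N(-9, 31) = -(18 - 1*31) = -(18 - 31) = -1*(-13) = 13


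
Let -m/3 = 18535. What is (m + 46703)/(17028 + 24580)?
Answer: -4451/20804 ≈ -0.21395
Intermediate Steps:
m = -55605 (m = -3*18535 = -55605)
(m + 46703)/(17028 + 24580) = (-55605 + 46703)/(17028 + 24580) = -8902/41608 = -8902*1/41608 = -4451/20804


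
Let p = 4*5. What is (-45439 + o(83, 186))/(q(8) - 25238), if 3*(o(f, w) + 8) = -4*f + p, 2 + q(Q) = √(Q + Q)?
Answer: 45551/25236 ≈ 1.8050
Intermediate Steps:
q(Q) = -2 + √2*√Q (q(Q) = -2 + √(Q + Q) = -2 + √(2*Q) = -2 + √2*√Q)
p = 20
o(f, w) = -4/3 - 4*f/3 (o(f, w) = -8 + (-4*f + 20)/3 = -8 + (20 - 4*f)/3 = -8 + (20/3 - 4*f/3) = -4/3 - 4*f/3)
(-45439 + o(83, 186))/(q(8) - 25238) = (-45439 + (-4/3 - 4/3*83))/((-2 + √2*√8) - 25238) = (-45439 + (-4/3 - 332/3))/((-2 + √2*(2*√2)) - 25238) = (-45439 - 112)/((-2 + 4) - 25238) = -45551/(2 - 25238) = -45551/(-25236) = -45551*(-1/25236) = 45551/25236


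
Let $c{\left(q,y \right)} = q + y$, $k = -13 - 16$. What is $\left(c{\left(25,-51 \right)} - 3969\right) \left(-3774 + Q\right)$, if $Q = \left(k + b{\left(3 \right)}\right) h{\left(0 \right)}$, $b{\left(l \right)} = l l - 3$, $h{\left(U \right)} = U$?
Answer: $15077130$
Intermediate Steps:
$b{\left(l \right)} = -3 + l^{2}$ ($b{\left(l \right)} = l^{2} - 3 = -3 + l^{2}$)
$k = -29$
$Q = 0$ ($Q = \left(-29 - \left(3 - 3^{2}\right)\right) 0 = \left(-29 + \left(-3 + 9\right)\right) 0 = \left(-29 + 6\right) 0 = \left(-23\right) 0 = 0$)
$\left(c{\left(25,-51 \right)} - 3969\right) \left(-3774 + Q\right) = \left(\left(25 - 51\right) - 3969\right) \left(-3774 + 0\right) = \left(-26 - 3969\right) \left(-3774\right) = \left(-3995\right) \left(-3774\right) = 15077130$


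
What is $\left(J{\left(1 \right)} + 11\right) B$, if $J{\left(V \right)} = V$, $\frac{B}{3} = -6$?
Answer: $-216$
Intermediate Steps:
$B = -18$ ($B = 3 \left(-6\right) = -18$)
$\left(J{\left(1 \right)} + 11\right) B = \left(1 + 11\right) \left(-18\right) = 12 \left(-18\right) = -216$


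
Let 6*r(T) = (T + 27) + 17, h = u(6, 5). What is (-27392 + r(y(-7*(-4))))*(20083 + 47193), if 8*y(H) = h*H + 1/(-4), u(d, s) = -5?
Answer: -88441315523/48 ≈ -1.8425e+9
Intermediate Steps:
h = -5
y(H) = -1/32 - 5*H/8 (y(H) = (-5*H + 1/(-4))/8 = (-5*H - 1/4)/8 = (-1/4 - 5*H)/8 = -1/32 - 5*H/8)
r(T) = 22/3 + T/6 (r(T) = ((T + 27) + 17)/6 = ((27 + T) + 17)/6 = (44 + T)/6 = 22/3 + T/6)
(-27392 + r(y(-7*(-4))))*(20083 + 47193) = (-27392 + (22/3 + (-1/32 - (-35)*(-4)/8)/6))*(20083 + 47193) = (-27392 + (22/3 + (-1/32 - 5/8*28)/6))*67276 = (-27392 + (22/3 + (-1/32 - 35/2)/6))*67276 = (-27392 + (22/3 + (1/6)*(-561/32)))*67276 = (-27392 + (22/3 - 187/64))*67276 = (-27392 + 847/192)*67276 = -5258417/192*67276 = -88441315523/48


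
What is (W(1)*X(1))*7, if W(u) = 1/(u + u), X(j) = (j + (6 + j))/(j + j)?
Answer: 14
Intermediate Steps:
X(j) = (6 + 2*j)/(2*j) (X(j) = (6 + 2*j)/((2*j)) = (6 + 2*j)*(1/(2*j)) = (6 + 2*j)/(2*j))
W(u) = 1/(2*u)
(W(1)*X(1))*7 = (((1/2)/1)*((3 + 1)/1))*7 = (((1/2)*1)*(1*4))*7 = ((1/2)*4)*7 = 2*7 = 14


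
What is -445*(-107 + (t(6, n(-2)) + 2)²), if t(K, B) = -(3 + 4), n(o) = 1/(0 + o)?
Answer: 36490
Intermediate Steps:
n(o) = 1/o
t(K, B) = -7 (t(K, B) = -1*7 = -7)
-445*(-107 + (t(6, n(-2)) + 2)²) = -445*(-107 + (-7 + 2)²) = -445*(-107 + (-5)²) = -445*(-107 + 25) = -445*(-82) = 36490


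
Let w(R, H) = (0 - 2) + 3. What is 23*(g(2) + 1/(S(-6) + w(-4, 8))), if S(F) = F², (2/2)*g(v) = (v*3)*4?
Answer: 20447/37 ≈ 552.62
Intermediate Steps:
g(v) = 12*v (g(v) = (v*3)*4 = (3*v)*4 = 12*v)
w(R, H) = 1 (w(R, H) = -2 + 3 = 1)
23*(g(2) + 1/(S(-6) + w(-4, 8))) = 23*(12*2 + 1/((-6)² + 1)) = 23*(24 + 1/(36 + 1)) = 23*(24 + 1/37) = 23*(889/37) = 20447/37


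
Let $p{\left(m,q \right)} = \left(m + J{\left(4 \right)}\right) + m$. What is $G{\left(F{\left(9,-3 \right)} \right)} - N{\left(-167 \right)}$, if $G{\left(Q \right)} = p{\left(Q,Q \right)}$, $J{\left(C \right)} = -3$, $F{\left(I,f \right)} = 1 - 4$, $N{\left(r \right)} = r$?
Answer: $158$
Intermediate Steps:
$F{\left(I,f \right)} = -3$ ($F{\left(I,f \right)} = 1 - 4 = -3$)
$p{\left(m,q \right)} = -3 + 2 m$ ($p{\left(m,q \right)} = \left(m - 3\right) + m = \left(-3 + m\right) + m = -3 + 2 m$)
$G{\left(Q \right)} = -3 + 2 Q$
$G{\left(F{\left(9,-3 \right)} \right)} - N{\left(-167 \right)} = \left(-3 + 2 \left(-3\right)\right) - -167 = \left(-3 - 6\right) + 167 = -9 + 167 = 158$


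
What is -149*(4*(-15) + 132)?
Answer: -10728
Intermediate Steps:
-149*(4*(-15) + 132) = -149*(-60 + 132) = -149*72 = -10728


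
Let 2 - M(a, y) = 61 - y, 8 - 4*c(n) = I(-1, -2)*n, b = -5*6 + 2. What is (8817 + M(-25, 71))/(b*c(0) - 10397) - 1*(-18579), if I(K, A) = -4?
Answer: 194197458/10453 ≈ 18578.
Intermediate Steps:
b = -28 (b = -30 + 2 = -28)
c(n) = 2 + n (c(n) = 2 - (-1)*n = 2 + n)
M(a, y) = -59 + y (M(a, y) = 2 - (61 - y) = 2 + (-61 + y) = -59 + y)
(8817 + M(-25, 71))/(b*c(0) - 10397) - 1*(-18579) = (8817 + (-59 + 71))/(-28*(2 + 0) - 10397) - 1*(-18579) = (8817 + 12)/(-28*2 - 10397) + 18579 = 8829/(-56 - 10397) + 18579 = 8829/(-10453) + 18579 = 8829*(-1/10453) + 18579 = -8829/10453 + 18579 = 194197458/10453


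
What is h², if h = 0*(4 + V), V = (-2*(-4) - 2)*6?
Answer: 0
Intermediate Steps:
V = 36 (V = (8 - 2)*6 = 6*6 = 36)
h = 0 (h = 0*(4 + 36) = 0*40 = 0)
h² = 0² = 0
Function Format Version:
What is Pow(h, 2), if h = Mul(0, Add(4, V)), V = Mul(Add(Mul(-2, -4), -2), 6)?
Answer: 0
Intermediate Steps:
V = 36 (V = Mul(Add(8, -2), 6) = Mul(6, 6) = 36)
h = 0 (h = Mul(0, Add(4, 36)) = Mul(0, 40) = 0)
Pow(h, 2) = Pow(0, 2) = 0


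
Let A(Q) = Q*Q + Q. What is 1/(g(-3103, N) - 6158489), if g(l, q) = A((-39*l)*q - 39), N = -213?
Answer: 1/664436168820451 ≈ 1.5050e-15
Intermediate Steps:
A(Q) = Q + Q² (A(Q) = Q² + Q = Q + Q²)
g(l, q) = (-39 - 39*l*q)*(-38 - 39*l*q) (g(l, q) = ((-39*l)*q - 39)*(1 + ((-39*l)*q - 39)) = (-39*l*q - 39)*(1 + (-39*l*q - 39)) = (-39 - 39*l*q)*(1 + (-39 - 39*l*q)) = (-39 - 39*l*q)*(-38 - 39*l*q))
1/(g(-3103, N) - 6158489) = 1/(39*(1 - 3103*(-213))*(38 + 39*(-3103)*(-213)) - 6158489) = 1/(39*(1 + 660939)*(38 + 25776621) - 6158489) = 1/(39*660940*25776659 - 6158489) = 1/(664436174978940 - 6158489) = 1/664436168820451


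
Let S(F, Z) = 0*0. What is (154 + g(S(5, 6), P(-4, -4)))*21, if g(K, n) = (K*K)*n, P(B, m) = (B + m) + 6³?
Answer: 3234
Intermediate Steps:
S(F, Z) = 0
P(B, m) = 216 + B + m (P(B, m) = (B + m) + 216 = 216 + B + m)
g(K, n) = n*K² (g(K, n) = K²*n = n*K²)
(154 + g(S(5, 6), P(-4, -4)))*21 = (154 + (216 - 4 - 4)*0²)*21 = (154 + 208*0)*21 = (154 + 0)*21 = 154*21 = 3234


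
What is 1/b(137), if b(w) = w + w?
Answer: 1/274 ≈ 0.0036496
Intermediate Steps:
b(w) = 2*w
1/b(137) = 1/(2*137) = 1/274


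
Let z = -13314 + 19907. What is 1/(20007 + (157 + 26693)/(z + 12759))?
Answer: 9676/193601157 ≈ 4.9979e-5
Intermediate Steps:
z = 6593
1/(20007 + (157 + 26693)/(z + 12759)) = 1/(20007 + (157 + 26693)/(6593 + 12759)) = 1/(20007 + 26850/19352) = 1/(20007 + 26850*(1/19352)) = 1/(20007 + 13425/9676) = 1/(193601157/9676) = 9676/193601157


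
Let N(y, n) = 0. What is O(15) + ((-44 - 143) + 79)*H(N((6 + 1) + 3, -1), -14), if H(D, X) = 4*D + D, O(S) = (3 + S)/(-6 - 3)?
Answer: -2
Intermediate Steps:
O(S) = -⅓ - S/9 (O(S) = (3 + S)/(-9) = (3 + S)*(-⅑) = -⅓ - S/9)
H(D, X) = 5*D
O(15) + ((-44 - 143) + 79)*H(N((6 + 1) + 3, -1), -14) = (-⅓ - ⅑*15) + ((-44 - 143) + 79)*(5*0) = (-⅓ - 5/3) + (-187 + 79)*0 = -2 - 108*0 = -2 + 0 = -2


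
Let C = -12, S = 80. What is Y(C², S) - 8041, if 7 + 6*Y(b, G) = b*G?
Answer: -36733/6 ≈ -6122.2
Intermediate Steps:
Y(b, G) = -7/6 + G*b/6 (Y(b, G) = -7/6 + (b*G)/6 = -7/6 + (G*b)/6 = -7/6 + G*b/6)
Y(C², S) - 8041 = (-7/6 + (⅙)*80*(-12)²) - 8041 = (-7/6 + (⅙)*80*144) - 8041 = (-7/6 + 1920) - 8041 = 11513/6 - 8041 = -36733/6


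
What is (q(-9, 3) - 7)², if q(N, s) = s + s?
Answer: 1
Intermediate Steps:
q(N, s) = 2*s
(q(-9, 3) - 7)² = (2*3 - 7)² = (6 - 7)² = (-1)² = 1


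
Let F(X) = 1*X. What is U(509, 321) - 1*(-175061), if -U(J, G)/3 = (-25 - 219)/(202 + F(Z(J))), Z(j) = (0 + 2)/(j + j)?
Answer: 5999989849/34273 ≈ 1.7506e+5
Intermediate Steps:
Z(j) = 1/j (Z(j) = 2/((2*j)) = 2*(1/(2*j)) = 1/j)
F(X) = X
U(J, G) = 732/(202 + 1/J) (U(J, G) = -3*(-25 - 219)/(202 + 1/J) = -(-732)/(202 + 1/J) = 732/(202 + 1/J))
U(509, 321) - 1*(-175061) = 732*509/(1 + 202*509) - 1*(-175061) = 732*509/(1 + 102818) + 175061 = 732*509/102819 + 175061 = 732*509*(1/102819) + 175061 = 124196/34273 + 175061 = 5999989849/34273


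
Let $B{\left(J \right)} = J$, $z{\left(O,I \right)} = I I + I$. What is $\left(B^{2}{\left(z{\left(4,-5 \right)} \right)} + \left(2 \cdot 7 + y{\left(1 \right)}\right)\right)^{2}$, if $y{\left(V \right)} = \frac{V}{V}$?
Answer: $172225$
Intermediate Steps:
$z{\left(O,I \right)} = I + I^{2}$ ($z{\left(O,I \right)} = I^{2} + I = I + I^{2}$)
$y{\left(V \right)} = 1$
$\left(B^{2}{\left(z{\left(4,-5 \right)} \right)} + \left(2 \cdot 7 + y{\left(1 \right)}\right)\right)^{2} = \left(\left(- 5 \left(1 - 5\right)\right)^{2} + \left(2 \cdot 7 + 1\right)\right)^{2} = \left(\left(\left(-5\right) \left(-4\right)\right)^{2} + \left(14 + 1\right)\right)^{2} = \left(20^{2} + 15\right)^{2} = \left(400 + 15\right)^{2} = 415^{2} = 172225$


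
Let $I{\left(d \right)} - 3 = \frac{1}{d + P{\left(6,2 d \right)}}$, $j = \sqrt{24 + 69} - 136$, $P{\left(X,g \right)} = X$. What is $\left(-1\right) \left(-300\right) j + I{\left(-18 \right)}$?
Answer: $- \frac{489565}{12} + 300 \sqrt{93} \approx -37904.0$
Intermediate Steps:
$j = -136 + \sqrt{93}$ ($j = \sqrt{93} - 136 = -136 + \sqrt{93} \approx -126.36$)
$I{\left(d \right)} = 3 + \frac{1}{6 + d}$ ($I{\left(d \right)} = 3 + \frac{1}{d + 6} = 3 + \frac{1}{6 + d}$)
$\left(-1\right) \left(-300\right) j + I{\left(-18 \right)} = \left(-1\right) \left(-300\right) \left(-136 + \sqrt{93}\right) + \frac{19 + 3 \left(-18\right)}{6 - 18} = 300 \left(-136 + \sqrt{93}\right) + \frac{19 - 54}{-12} = \left(-40800 + 300 \sqrt{93}\right) - - \frac{35}{12} = \left(-40800 + 300 \sqrt{93}\right) + \frac{35}{12} = - \frac{489565}{12} + 300 \sqrt{93}$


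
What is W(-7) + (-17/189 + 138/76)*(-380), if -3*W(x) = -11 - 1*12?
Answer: -122501/189 ≈ -648.15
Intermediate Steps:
W(x) = 23/3 (W(x) = -(-11 - 1*12)/3 = -(-11 - 12)/3 = -⅓*(-23) = 23/3)
W(-7) + (-17/189 + 138/76)*(-380) = 23/3 + (-17/189 + 138/76)*(-380) = 23/3 + (-17*1/189 + 138*(1/76))*(-380) = 23/3 + (-17/189 + 69/38)*(-380) = 23/3 + (12395/7182)*(-380) = 23/3 - 123950/189 = -122501/189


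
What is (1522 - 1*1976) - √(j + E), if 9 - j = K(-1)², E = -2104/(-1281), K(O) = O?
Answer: -454 - 8*√247233/1281 ≈ -457.11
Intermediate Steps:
E = 2104/1281 (E = -2104*(-1/1281) = 2104/1281 ≈ 1.6425)
j = 8 (j = 9 - 1*(-1)² = 9 - 1*1 = 9 - 1 = 8)
(1522 - 1*1976) - √(j + E) = (1522 - 1*1976) - √(8 + 2104/1281) = (1522 - 1976) - √(12352/1281) = -454 - 8*√247233/1281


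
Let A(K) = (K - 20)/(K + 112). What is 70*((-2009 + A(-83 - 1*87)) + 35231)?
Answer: 67447310/29 ≈ 2.3258e+6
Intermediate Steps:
A(K) = (-20 + K)/(112 + K)
70*((-2009 + A(-83 - 1*87)) + 35231) = 70*((-2009 + (-20 + (-83 - 1*87))/(112 + (-83 - 1*87))) + 35231) = 70*((-2009 + (-20 + (-83 - 87))/(112 + (-83 - 87))) + 35231) = 70*((-2009 + (-20 - 170)/(112 - 170)) + 35231) = 70*((-2009 - 190/(-58)) + 35231) = 70*((-2009 - 1/58*(-190)) + 35231) = 70*((-2009 + 95/29) + 35231) = 70*(-58166/29 + 35231) = 70*(963533/29) = 67447310/29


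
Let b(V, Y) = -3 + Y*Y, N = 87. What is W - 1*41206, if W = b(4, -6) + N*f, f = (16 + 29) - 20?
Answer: -38998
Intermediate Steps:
f = 25 (f = 45 - 20 = 25)
b(V, Y) = -3 + Y**2
W = 2208 (W = (-3 + (-6)**2) + 87*25 = (-3 + 36) + 2175 = 33 + 2175 = 2208)
W - 1*41206 = 2208 - 1*41206 = 2208 - 41206 = -38998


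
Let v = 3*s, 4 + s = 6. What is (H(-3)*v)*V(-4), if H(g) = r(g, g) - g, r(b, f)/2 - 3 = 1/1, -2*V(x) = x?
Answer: 132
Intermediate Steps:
V(x) = -x/2
r(b, f) = 8 (r(b, f) = 6 + 2*(1/1) = 6 + 2*(1*1) = 6 + 2*1 = 6 + 2 = 8)
s = 2 (s = -4 + 6 = 2)
H(g) = 8 - g
v = 6 (v = 3*2 = 6)
(H(-3)*v)*V(-4) = ((8 - 1*(-3))*6)*(-½*(-4)) = ((8 + 3)*6)*2 = (11*6)*2 = 66*2 = 132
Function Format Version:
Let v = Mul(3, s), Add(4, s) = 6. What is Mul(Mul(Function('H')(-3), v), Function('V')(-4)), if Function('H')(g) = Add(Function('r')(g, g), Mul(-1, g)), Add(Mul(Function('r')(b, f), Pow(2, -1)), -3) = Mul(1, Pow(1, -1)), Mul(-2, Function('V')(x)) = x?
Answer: 132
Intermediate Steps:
Function('V')(x) = Mul(Rational(-1, 2), x)
Function('r')(b, f) = 8 (Function('r')(b, f) = Add(6, Mul(2, Mul(1, Pow(1, -1)))) = Add(6, Mul(2, Mul(1, 1))) = Add(6, Mul(2, 1)) = Add(6, 2) = 8)
s = 2 (s = Add(-4, 6) = 2)
Function('H')(g) = Add(8, Mul(-1, g))
v = 6 (v = Mul(3, 2) = 6)
Mul(Mul(Function('H')(-3), v), Function('V')(-4)) = Mul(Mul(Add(8, Mul(-1, -3)), 6), Mul(Rational(-1, 2), -4)) = Mul(Mul(Add(8, 3), 6), 2) = Mul(Mul(11, 6), 2) = Mul(66, 2) = 132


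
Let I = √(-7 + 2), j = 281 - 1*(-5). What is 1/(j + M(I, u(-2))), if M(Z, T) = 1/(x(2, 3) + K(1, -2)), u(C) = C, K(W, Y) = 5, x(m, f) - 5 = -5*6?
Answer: 20/5719 ≈ 0.0034971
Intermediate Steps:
x(m, f) = -25 (x(m, f) = 5 - 5*6 = 5 - 30 = -25)
j = 286 (j = 281 + 5 = 286)
I = I*√5 (I = √(-5) = I*√5 ≈ 2.2361*I)
M(Z, T) = -1/20 (M(Z, T) = 1/(-25 + 5) = 1/(-20) = -1/20)
1/(j + M(I, u(-2))) = 1/(286 - 1/20) = 1/(5719/20) = 20/5719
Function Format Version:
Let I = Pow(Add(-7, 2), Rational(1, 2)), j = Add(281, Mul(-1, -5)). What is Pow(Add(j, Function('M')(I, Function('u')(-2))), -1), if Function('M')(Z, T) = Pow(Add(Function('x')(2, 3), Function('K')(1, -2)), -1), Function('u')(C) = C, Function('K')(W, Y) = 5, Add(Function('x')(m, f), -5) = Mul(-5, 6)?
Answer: Rational(20, 5719) ≈ 0.0034971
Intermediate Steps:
Function('x')(m, f) = -25 (Function('x')(m, f) = Add(5, Mul(-5, 6)) = Add(5, -30) = -25)
j = 286 (j = Add(281, 5) = 286)
I = Mul(I, Pow(5, Rational(1, 2))) (I = Pow(-5, Rational(1, 2)) = Mul(I, Pow(5, Rational(1, 2))) ≈ Mul(2.2361, I))
Function('M')(Z, T) = Rational(-1, 20) (Function('M')(Z, T) = Pow(Add(-25, 5), -1) = Pow(-20, -1) = Rational(-1, 20))
Pow(Add(j, Function('M')(I, Function('u')(-2))), -1) = Pow(Add(286, Rational(-1, 20)), -1) = Pow(Rational(5719, 20), -1) = Rational(20, 5719)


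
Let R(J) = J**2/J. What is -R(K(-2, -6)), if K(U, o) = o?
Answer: 6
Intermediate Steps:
R(J) = J
-R(K(-2, -6)) = -1*(-6) = 6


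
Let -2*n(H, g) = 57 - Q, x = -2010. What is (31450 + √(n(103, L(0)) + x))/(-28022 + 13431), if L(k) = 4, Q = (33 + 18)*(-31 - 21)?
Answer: -31450/14591 - I*√13458/29182 ≈ -2.1554 - 0.0039753*I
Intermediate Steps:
Q = -2652 (Q = 51*(-52) = -2652)
n(H, g) = -2709/2 (n(H, g) = -(57 - 1*(-2652))/2 = -(57 + 2652)/2 = -½*2709 = -2709/2)
(31450 + √(n(103, L(0)) + x))/(-28022 + 13431) = (31450 + √(-2709/2 - 2010))/(-28022 + 13431) = (31450 + √(-6729/2))/(-14591) = (31450 + I*√13458/2)*(-1/14591) = -31450/14591 - I*√13458/29182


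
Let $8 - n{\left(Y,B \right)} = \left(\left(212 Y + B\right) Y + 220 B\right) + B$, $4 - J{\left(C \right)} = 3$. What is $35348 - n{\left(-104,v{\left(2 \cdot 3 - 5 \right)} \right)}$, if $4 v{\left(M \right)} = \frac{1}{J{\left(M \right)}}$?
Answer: $\frac{9313445}{4} \approx 2.3284 \cdot 10^{6}$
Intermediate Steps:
$J{\left(C \right)} = 1$ ($J{\left(C \right)} = 4 - 3 = 1$)
$v{\left(M \right)} = \frac{1}{4}$ ($v{\left(M \right)} = \frac{1}{4 \cdot 1} = \frac{1}{4} \cdot 1 = \frac{1}{4}$)
$n{\left(Y,B \right)} = 8 - 221 B - Y \left(B + 212 Y\right)$ ($n{\left(Y,B \right)} = 8 - \left(\left(\left(212 Y + B\right) Y + 220 B\right) + B\right) = 8 - \left(\left(\left(B + 212 Y\right) Y + 220 B\right) + B\right) = 8 - \left(\left(Y \left(B + 212 Y\right) + 220 B\right) + B\right) = 8 - \left(\left(220 B + Y \left(B + 212 Y\right)\right) + B\right) = 8 - \left(221 B + Y \left(B + 212 Y\right)\right) = 8 - 221 B - Y \left(B + 212 Y\right)$)
$35348 - n{\left(-104,v{\left(2 \cdot 3 - 5 \right)} \right)} = 35348 - \left(8 - \frac{221}{4} - 212 \left(-104\right)^{2} - \frac{1}{4} \left(-104\right)\right) = 35348 - \left(8 - \frac{221}{4} - 2292992 + 26\right) = 35348 - - \frac{9172053}{4} = 35348 + \frac{9172053}{4} = \frac{9313445}{4}$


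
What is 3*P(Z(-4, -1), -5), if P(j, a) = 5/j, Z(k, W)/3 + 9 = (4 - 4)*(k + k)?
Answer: -5/9 ≈ -0.55556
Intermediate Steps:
Z(k, W) = -27 (Z(k, W) = -27 + 3*((4 - 4)*(k + k)) = -27 + 3*(0*(2*k)) = -27 + 3*0 = -27 + 0 = -27)
3*P(Z(-4, -1), -5) = 3*(5/(-27)) = 3*(5*(-1/27)) = 3*(-5/27) = -5/9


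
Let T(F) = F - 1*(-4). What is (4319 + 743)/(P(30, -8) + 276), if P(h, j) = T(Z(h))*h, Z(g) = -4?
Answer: 2531/138 ≈ 18.341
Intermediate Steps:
T(F) = 4 + F (T(F) = F + 4 = 4 + F)
P(h, j) = 0 (P(h, j) = (4 - 4)*h = 0*h = 0)
(4319 + 743)/(P(30, -8) + 276) = (4319 + 743)/(0 + 276) = 5062/276 = 5062*(1/276) = 2531/138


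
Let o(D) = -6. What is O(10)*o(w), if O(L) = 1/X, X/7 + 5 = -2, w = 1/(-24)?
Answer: 6/49 ≈ 0.12245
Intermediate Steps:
w = -1/24 ≈ -0.041667
X = -49 (X = -35 + 7*(-2) = -35 - 14 = -49)
O(L) = -1/49 (O(L) = 1/(-49) = -1/49)
O(10)*o(w) = -1/49*(-6) = 6/49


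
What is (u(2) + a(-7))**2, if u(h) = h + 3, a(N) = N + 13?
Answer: 121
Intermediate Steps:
a(N) = 13 + N
u(h) = 3 + h
(u(2) + a(-7))**2 = ((3 + 2) + (13 - 7))**2 = (5 + 6)**2 = 11**2 = 121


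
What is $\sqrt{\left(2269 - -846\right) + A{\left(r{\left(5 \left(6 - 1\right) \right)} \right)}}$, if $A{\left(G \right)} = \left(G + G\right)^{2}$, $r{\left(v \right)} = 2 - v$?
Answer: $\sqrt{5231} \approx 72.326$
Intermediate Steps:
$A{\left(G \right)} = 4 G^{2}$ ($A{\left(G \right)} = \left(2 G\right)^{2} = 4 G^{2}$)
$\sqrt{\left(2269 - -846\right) + A{\left(r{\left(5 \left(6 - 1\right) \right)} \right)}} = \sqrt{\left(2269 - -846\right) + 4 \left(2 - 5 \left(6 - 1\right)\right)^{2}} = \sqrt{\left(2269 + 846\right) + 4 \left(2 - 5 \cdot 5\right)^{2}} = \sqrt{3115 + 4 \left(2 - 25\right)^{2}} = \sqrt{3115 + 4 \left(-23\right)^{2}} = \sqrt{3115 + 4 \cdot 529} = \sqrt{3115 + 2116} = \sqrt{5231}$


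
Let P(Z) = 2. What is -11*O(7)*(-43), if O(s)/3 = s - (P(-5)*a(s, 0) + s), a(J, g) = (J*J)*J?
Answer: -973434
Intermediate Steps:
a(J, g) = J³ (a(J, g) = J²*J = J³)
O(s) = -6*s³ (O(s) = 3*(s - (2*s³ + s)) = 3*(s - (s + 2*s³)) = 3*(s + (-s - 2*s³)) = 3*(-2*s³) = -6*s³)
-11*O(7)*(-43) = -(-66)*7³*(-43) = -(-66)*343*(-43) = -11*(-2058)*(-43) = 22638*(-43) = -973434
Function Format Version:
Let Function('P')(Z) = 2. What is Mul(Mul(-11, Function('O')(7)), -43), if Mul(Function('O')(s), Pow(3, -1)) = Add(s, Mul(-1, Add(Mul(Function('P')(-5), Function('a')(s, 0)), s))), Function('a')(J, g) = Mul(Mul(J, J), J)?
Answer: -973434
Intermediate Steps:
Function('a')(J, g) = Pow(J, 3) (Function('a')(J, g) = Mul(Pow(J, 2), J) = Pow(J, 3))
Function('O')(s) = Mul(-6, Pow(s, 3)) (Function('O')(s) = Mul(3, Add(s, Mul(-1, Add(Mul(2, Pow(s, 3)), s)))) = Mul(3, Add(s, Mul(-1, Add(s, Mul(2, Pow(s, 3)))))) = Mul(3, Add(s, Add(Mul(-1, s), Mul(-2, Pow(s, 3))))) = Mul(3, Mul(-2, Pow(s, 3))) = Mul(-6, Pow(s, 3)))
Mul(Mul(-11, Function('O')(7)), -43) = Mul(Mul(-11, Mul(-6, Pow(7, 3))), -43) = Mul(Mul(-11, Mul(-6, 343)), -43) = Mul(Mul(-11, -2058), -43) = Mul(22638, -43) = -973434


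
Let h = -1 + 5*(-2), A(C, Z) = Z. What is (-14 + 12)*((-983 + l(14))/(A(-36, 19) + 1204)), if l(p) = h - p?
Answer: 2016/1223 ≈ 1.6484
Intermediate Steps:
h = -11 (h = -1 - 10 = -11)
l(p) = -11 - p
(-14 + 12)*((-983 + l(14))/(A(-36, 19) + 1204)) = (-14 + 12)*((-983 + (-11 - 1*14))/(19 + 1204)) = -2*(-983 + (-11 - 14))/1223 = -2*(-983 - 25)/1223 = -(-2016)/1223 = -2*(-1008/1223) = 2016/1223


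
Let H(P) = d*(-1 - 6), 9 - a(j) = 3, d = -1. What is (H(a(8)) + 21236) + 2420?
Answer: 23663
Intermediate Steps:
a(j) = 6 (a(j) = 9 - 1*3 = 9 - 3 = 6)
H(P) = 7 (H(P) = -(-1 - 6) = -1*(-7) = 7)
(H(a(8)) + 21236) + 2420 = (7 + 21236) + 2420 = 21243 + 2420 = 23663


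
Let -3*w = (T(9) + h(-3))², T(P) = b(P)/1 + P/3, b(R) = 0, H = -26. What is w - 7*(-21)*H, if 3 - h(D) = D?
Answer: -3849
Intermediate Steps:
T(P) = P/3 (T(P) = 0/1 + P/3 = 0*1 + P*(⅓) = 0 + P/3 = P/3)
h(D) = 3 - D
w = -27 (w = -((⅓)*9 + (3 - 1*(-3)))²/3 = -(3 + (3 + 3))²/3 = -(3 + 6)²/3 = -⅓*9² = -⅓*81 = -27)
w - 7*(-21)*H = -27 - 7*(-21)*(-26) = -27 - (-147)*(-26) = -27 - 1*3822 = -27 - 3822 = -3849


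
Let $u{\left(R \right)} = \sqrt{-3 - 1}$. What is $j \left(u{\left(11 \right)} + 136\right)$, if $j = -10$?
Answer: $-1360 - 20 i \approx -1360.0 - 20.0 i$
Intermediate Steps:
$u{\left(R \right)} = 2 i$ ($u{\left(R \right)} = \sqrt{-4} = 2 i$)
$j \left(u{\left(11 \right)} + 136\right) = - 10 \left(2 i + 136\right) = - 10 \left(136 + 2 i\right) = -1360 - 20 i$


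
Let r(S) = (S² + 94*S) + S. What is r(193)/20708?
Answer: 13896/5177 ≈ 2.6842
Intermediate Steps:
r(S) = S² + 95*S
r(193)/20708 = (193*(95 + 193))/20708 = (193*288)*(1/20708) = 55584*(1/20708) = 13896/5177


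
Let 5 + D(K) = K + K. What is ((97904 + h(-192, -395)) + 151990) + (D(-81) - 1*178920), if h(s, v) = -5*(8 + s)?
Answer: 71727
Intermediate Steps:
D(K) = -5 + 2*K (D(K) = -5 + (K + K) = -5 + 2*K)
h(s, v) = -40 - 5*s
((97904 + h(-192, -395)) + 151990) + (D(-81) - 1*178920) = ((97904 + (-40 - 5*(-192))) + 151990) + ((-5 + 2*(-81)) - 1*178920) = ((97904 + (-40 + 960)) + 151990) + ((-5 - 162) - 178920) = ((97904 + 920) + 151990) + (-167 - 178920) = (98824 + 151990) - 179087 = 250814 - 179087 = 71727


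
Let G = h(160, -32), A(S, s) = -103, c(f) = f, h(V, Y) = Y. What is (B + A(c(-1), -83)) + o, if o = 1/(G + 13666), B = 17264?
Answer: 233973075/13634 ≈ 17161.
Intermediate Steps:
G = -32
o = 1/13634 (o = 1/(-32 + 13666) = 1/13634 ≈ 7.3346e-5)
(B + A(c(-1), -83)) + o = (17264 - 103) + 1/13634 = 17161 + 1/13634 = 233973075/13634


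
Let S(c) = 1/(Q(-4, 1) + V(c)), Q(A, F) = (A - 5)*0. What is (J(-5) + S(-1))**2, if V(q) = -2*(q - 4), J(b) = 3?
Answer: 961/100 ≈ 9.6100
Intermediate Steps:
Q(A, F) = 0 (Q(A, F) = (-5 + A)*0 = 0)
V(q) = 8 - 2*q (V(q) = -2*(-4 + q) = 8 - 2*q)
S(c) = 1/(8 - 2*c) (S(c) = 1/(0 + (8 - 2*c)) = 1/(8 - 2*c))
(J(-5) + S(-1))**2 = (3 - 1/(-8 + 2*(-1)))**2 = (3 - 1/(-8 - 2))**2 = (3 - 1/(-10))**2 = (3 - 1*(-1/10))**2 = (3 + 1/10)**2 = (31/10)**2 = 961/100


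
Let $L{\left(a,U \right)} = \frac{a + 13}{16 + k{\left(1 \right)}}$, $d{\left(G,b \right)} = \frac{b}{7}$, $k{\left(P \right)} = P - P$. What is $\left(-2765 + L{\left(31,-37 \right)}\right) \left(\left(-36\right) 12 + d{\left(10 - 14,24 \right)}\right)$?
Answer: $\frac{8286750}{7} \approx 1.1838 \cdot 10^{6}$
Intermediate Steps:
$k{\left(P \right)} = 0$
$d{\left(G,b \right)} = \frac{b}{7}$ ($d{\left(G,b \right)} = b \frac{1}{7} = \frac{b}{7}$)
$L{\left(a,U \right)} = \frac{13}{16} + \frac{a}{16}$ ($L{\left(a,U \right)} = \frac{a + 13}{16 + 0} = \frac{13 + a}{16} = \left(13 + a\right) \frac{1}{16} = \frac{13}{16} + \frac{a}{16}$)
$\left(-2765 + L{\left(31,-37 \right)}\right) \left(\left(-36\right) 12 + d{\left(10 - 14,24 \right)}\right) = \left(-2765 + \left(\frac{13}{16} + \frac{1}{16} \cdot 31\right)\right) \left(\left(-36\right) 12 + \frac{1}{7} \cdot 24\right) = \left(-2765 + \left(\frac{13}{16} + \frac{31}{16}\right)\right) \left(-432 + \frac{24}{7}\right) = \left(-2765 + \frac{11}{4}\right) \left(- \frac{3000}{7}\right) = \left(- \frac{11049}{4}\right) \left(- \frac{3000}{7}\right) = \frac{8286750}{7}$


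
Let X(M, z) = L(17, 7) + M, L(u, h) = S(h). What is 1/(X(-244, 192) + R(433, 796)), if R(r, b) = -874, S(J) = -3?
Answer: -1/1121 ≈ -0.00089206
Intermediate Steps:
L(u, h) = -3
X(M, z) = -3 + M
1/(X(-244, 192) + R(433, 796)) = 1/((-3 - 244) - 874) = 1/(-247 - 874) = 1/(-1121) = -1/1121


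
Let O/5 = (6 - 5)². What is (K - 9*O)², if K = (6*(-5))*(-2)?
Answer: 225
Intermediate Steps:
O = 5 (O = 5*(6 - 5)² = 5*1² = 5*1 = 5)
K = 60 (K = -30*(-2) = 60)
(K - 9*O)² = (60 - 9*5)² = (60 - 45)² = 15² = 225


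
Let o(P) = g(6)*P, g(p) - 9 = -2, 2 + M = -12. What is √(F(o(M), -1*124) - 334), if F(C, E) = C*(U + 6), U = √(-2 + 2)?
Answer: I*√922 ≈ 30.364*I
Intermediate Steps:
M = -14 (M = -2 - 12 = -14)
g(p) = 7 (g(p) = 9 - 2 = 7)
U = 0 (U = √0 = 0)
o(P) = 7*P
F(C, E) = 6*C (F(C, E) = C*(0 + 6) = C*6 = 6*C)
√(F(o(M), -1*124) - 334) = √(6*(7*(-14)) - 334) = √(6*(-98) - 334) = √(-588 - 334) = √(-922) = I*√922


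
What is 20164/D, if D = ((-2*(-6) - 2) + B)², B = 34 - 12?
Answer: 5041/256 ≈ 19.691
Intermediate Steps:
B = 22
D = 1024 (D = ((-2*(-6) - 2) + 22)² = ((12 - 2) + 22)² = (10 + 22)² = 32² = 1024)
20164/D = 20164/1024 = 20164*(1/1024) = 5041/256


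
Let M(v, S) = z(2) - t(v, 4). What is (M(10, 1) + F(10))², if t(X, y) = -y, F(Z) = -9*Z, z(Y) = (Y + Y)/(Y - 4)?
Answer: 7744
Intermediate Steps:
z(Y) = 2*Y/(-4 + Y) (z(Y) = (2*Y)/(-4 + Y) = 2*Y/(-4 + Y))
M(v, S) = 2 (M(v, S) = 2*2/(-4 + 2) - (-1)*4 = 2*2/(-2) - 1*(-4) = 2*2*(-½) + 4 = -2 + 4 = 2)
(M(10, 1) + F(10))² = (2 - 9*10)² = (2 - 90)² = (-88)² = 7744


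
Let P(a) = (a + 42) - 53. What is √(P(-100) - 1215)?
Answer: I*√1326 ≈ 36.414*I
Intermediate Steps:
P(a) = -11 + a (P(a) = (42 + a) - 53 = -11 + a)
√(P(-100) - 1215) = √((-11 - 100) - 1215) = √(-111 - 1215) = √(-1326) = I*√1326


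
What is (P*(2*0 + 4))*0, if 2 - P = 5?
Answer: 0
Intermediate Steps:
P = -3 (P = 2 - 1*5 = 2 - 5 = -3)
(P*(2*0 + 4))*0 = -3*(2*0 + 4)*0 = -3*(0 + 4)*0 = -3*4*0 = -12*0 = 0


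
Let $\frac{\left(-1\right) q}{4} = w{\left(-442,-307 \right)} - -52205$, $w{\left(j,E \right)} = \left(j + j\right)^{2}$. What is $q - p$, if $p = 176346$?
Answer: $-3510990$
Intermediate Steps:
$w{\left(j,E \right)} = 4 j^{2}$ ($w{\left(j,E \right)} = \left(2 j\right)^{2} = 4 j^{2}$)
$q = -3334644$ ($q = - 4 \left(4 \left(-442\right)^{2} - -52205\right) = - 4 \left(4 \cdot 195364 + \left(-51680 + 103885\right)\right) = - 4 \left(781456 + 52205\right) = \left(-4\right) 833661 = -3334644$)
$q - p = -3334644 - 176346 = -3510990$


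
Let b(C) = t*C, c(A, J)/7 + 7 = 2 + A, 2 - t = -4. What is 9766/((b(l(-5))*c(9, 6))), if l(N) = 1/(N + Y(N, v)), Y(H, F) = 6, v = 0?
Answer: 4883/84 ≈ 58.131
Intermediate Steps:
t = 6 (t = 2 - 1*(-4) = 2 + 4 = 6)
l(N) = 1/(6 + N) (l(N) = 1/(N + 6) = 1/(6 + N))
c(A, J) = -35 + 7*A (c(A, J) = -49 + 7*(2 + A) = -49 + (14 + 7*A) = -35 + 7*A)
b(C) = 6*C
9766/((b(l(-5))*c(9, 6))) = 9766/(((6/(6 - 5))*(-35 + 7*9))) = 9766/(((6/1)*(-35 + 63))) = 9766/(((6*1)*28)) = 9766/((6*28)) = 9766/168 = 9766*(1/168) = 4883/84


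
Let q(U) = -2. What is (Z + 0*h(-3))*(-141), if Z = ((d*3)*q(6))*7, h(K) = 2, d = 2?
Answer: 11844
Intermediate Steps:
Z = -84 (Z = ((2*3)*(-2))*7 = (6*(-2))*7 = -12*7 = -84)
(Z + 0*h(-3))*(-141) = (-84 + 0*2)*(-141) = (-84 + 0)*(-141) = -84*(-141) = 11844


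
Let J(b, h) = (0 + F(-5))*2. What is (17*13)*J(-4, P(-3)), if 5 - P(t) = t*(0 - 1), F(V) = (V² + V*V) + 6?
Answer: 24752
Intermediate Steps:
F(V) = 6 + 2*V² (F(V) = (V² + V²) + 6 = 2*V² + 6 = 6 + 2*V²)
P(t) = 5 + t (P(t) = 5 - t*(0 - 1) = 5 - t*(-1) = 5 - (-1)*t = 5 + t)
J(b, h) = 112 (J(b, h) = (0 + (6 + 2*(-5)²))*2 = (0 + (6 + 2*25))*2 = (0 + (6 + 50))*2 = (0 + 56)*2 = 56*2 = 112)
(17*13)*J(-4, P(-3)) = (17*13)*112 = 221*112 = 24752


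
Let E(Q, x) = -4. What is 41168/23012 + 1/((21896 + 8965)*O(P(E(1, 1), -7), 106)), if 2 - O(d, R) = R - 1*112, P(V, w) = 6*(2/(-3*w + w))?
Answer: 2540977049/1420346664 ≈ 1.7890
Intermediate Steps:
P(V, w) = -6/w (P(V, w) = 6*(2/((-2*w))) = 6*(2*(-1/(2*w))) = 6*(-1/w) = -6/w)
O(d, R) = 114 - R (O(d, R) = 2 - (R - 1*112) = 2 - (R - 112) = 2 - (-112 + R) = 2 + (112 - R) = 114 - R)
41168/23012 + 1/((21896 + 8965)*O(P(E(1, 1), -7), 106)) = 41168/23012 + 1/((21896 + 8965)*(114 - 1*106)) = 41168*(1/23012) + 1/(30861*(114 - 106)) = 10292/5753 + (1/30861)/8 = 10292/5753 + (1/30861)*(1/8) = 10292/5753 + 1/246888 = 2540977049/1420346664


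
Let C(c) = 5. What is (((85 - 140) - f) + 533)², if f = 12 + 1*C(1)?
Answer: 212521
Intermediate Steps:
f = 17 (f = 12 + 1*5 = 12 + 5 = 17)
(((85 - 140) - f) + 533)² = (((85 - 140) - 1*17) + 533)² = ((-55 - 17) + 533)² = (-72 + 533)² = 461² = 212521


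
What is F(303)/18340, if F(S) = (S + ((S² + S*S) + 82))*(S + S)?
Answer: 55752909/9170 ≈ 6079.9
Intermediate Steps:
F(S) = 2*S*(82 + S + 2*S²) (F(S) = (S + ((S² + S²) + 82))*(2*S) = (S + (2*S² + 82))*(2*S) = (S + (82 + 2*S²))*(2*S) = (82 + S + 2*S²)*(2*S) = 2*S*(82 + S + 2*S²))
F(303)/18340 = (2*303*(82 + 303 + 2*303²))/18340 = (2*303*(82 + 303 + 2*91809))*(1/18340) = (2*303*(82 + 303 + 183618))*(1/18340) = (2*303*184003)*(1/18340) = 111505818*(1/18340) = 55752909/9170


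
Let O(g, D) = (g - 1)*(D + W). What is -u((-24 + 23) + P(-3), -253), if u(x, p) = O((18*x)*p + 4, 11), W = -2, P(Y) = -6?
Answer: -286929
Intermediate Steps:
O(g, D) = (-1 + g)*(-2 + D) (O(g, D) = (g - 1)*(D - 2) = (-1 + g)*(-2 + D))
u(x, p) = 27 + 162*p*x (u(x, p) = 2 - 1*11 - 2*((18*x)*p + 4) + 11*((18*x)*p + 4) = 2 - 11 - 2*(18*p*x + 4) + 11*(18*p*x + 4) = 2 - 11 - 2*(4 + 18*p*x) + 11*(4 + 18*p*x) = 2 - 11 + (-8 - 36*p*x) + (44 + 198*p*x) = 27 + 162*p*x)
-u((-24 + 23) + P(-3), -253) = -(27 + 162*(-253)*((-24 + 23) - 6)) = -(27 + 162*(-253)*(-1 - 6)) = -(27 + 162*(-253)*(-7)) = -(27 + 286902) = -1*286929 = -286929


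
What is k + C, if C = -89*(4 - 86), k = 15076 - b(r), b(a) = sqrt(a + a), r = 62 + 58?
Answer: 22374 - 4*sqrt(15) ≈ 22359.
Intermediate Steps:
r = 120
b(a) = sqrt(2)*sqrt(a) (b(a) = sqrt(2*a) = sqrt(2)*sqrt(a))
k = 15076 - 4*sqrt(15) (k = 15076 - sqrt(2)*sqrt(120) = 15076 - sqrt(2)*2*sqrt(30) = 15076 - 4*sqrt(15) ≈ 15061.)
C = 7298 (C = -89*(-82) = 7298)
k + C = (15076 - 4*sqrt(15)) + 7298 = 22374 - 4*sqrt(15)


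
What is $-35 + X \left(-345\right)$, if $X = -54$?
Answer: $18595$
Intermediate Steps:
$-35 + X \left(-345\right) = -35 - -18630 = -35 + 18630 = 18595$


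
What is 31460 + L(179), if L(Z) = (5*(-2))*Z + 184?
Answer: 29854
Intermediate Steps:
L(Z) = 184 - 10*Z (L(Z) = -10*Z + 184 = 184 - 10*Z)
31460 + L(179) = 31460 + (184 - 10*179) = 31460 + (184 - 1790) = 31460 - 1606 = 29854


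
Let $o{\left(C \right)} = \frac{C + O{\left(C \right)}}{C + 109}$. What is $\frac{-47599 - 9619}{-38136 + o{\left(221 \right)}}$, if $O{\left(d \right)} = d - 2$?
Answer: $\frac{85827}{57202} \approx 1.5004$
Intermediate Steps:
$O{\left(d \right)} = -2 + d$
$o{\left(C \right)} = \frac{-2 + 2 C}{109 + C}$ ($o{\left(C \right)} = \frac{C + \left(-2 + C\right)}{C + 109} = \frac{-2 + 2 C}{109 + C}$)
$\frac{-47599 - 9619}{-38136 + o{\left(221 \right)}} = \frac{-47599 - 9619}{-38136 + \frac{2 \left(-1 + 221\right)}{109 + 221}} = - \frac{57218}{-38136 + 2 \cdot \frac{1}{330} \cdot 220} = - \frac{57218}{-38136 + \frac{4}{3}} = - \frac{57218}{- \frac{114404}{3}} = \left(-57218\right) \left(- \frac{3}{114404}\right) = \frac{85827}{57202}$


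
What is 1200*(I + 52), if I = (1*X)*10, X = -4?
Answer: 14400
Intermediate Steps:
I = -40 (I = (1*(-4))*10 = -4*10 = -40)
1200*(I + 52) = 1200*(-40 + 52) = 1200*12 = 14400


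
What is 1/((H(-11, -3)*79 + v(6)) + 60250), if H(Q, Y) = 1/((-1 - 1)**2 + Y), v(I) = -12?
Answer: 1/60317 ≈ 1.6579e-5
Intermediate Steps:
H(Q, Y) = 1/(4 + Y) (H(Q, Y) = 1/((-2)**2 + Y) = 1/(4 + Y))
1/((H(-11, -3)*79 + v(6)) + 60250) = 1/((79/(4 - 3) - 12) + 60250) = 1/((79/1 - 12) + 60250) = 1/((1*79 - 12) + 60250) = 1/((79 - 12) + 60250) = 1/(67 + 60250) = 1/60317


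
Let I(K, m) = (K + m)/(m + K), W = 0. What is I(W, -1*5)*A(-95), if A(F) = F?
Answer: -95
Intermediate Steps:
I(K, m) = 1 (I(K, m) = (K + m)/(K + m) = 1)
I(W, -1*5)*A(-95) = 1*(-95) = -95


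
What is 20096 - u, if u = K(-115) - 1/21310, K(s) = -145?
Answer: 431335711/21310 ≈ 20241.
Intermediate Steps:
u = -3089951/21310 (u = -145 - 1/21310 = -3089951/21310 ≈ -145.00)
20096 - u = 20096 - 1*(-3089951/21310) = 20096 + 3089951/21310 = 431335711/21310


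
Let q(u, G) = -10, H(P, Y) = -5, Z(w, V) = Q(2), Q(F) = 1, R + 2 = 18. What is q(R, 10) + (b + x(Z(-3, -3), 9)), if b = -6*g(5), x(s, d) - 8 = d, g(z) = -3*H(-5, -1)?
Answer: -83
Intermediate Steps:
R = 16 (R = -2 + 18 = 16)
Z(w, V) = 1
g(z) = 15 (g(z) = -3*(-5) = 15)
x(s, d) = 8 + d
b = -90 (b = -6*15 = -90)
q(R, 10) + (b + x(Z(-3, -3), 9)) = -10 + (-90 + (8 + 9)) = -10 + (-90 + 17) = -10 - 73 = -83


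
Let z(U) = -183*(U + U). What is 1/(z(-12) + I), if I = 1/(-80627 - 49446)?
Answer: 130073/571280615 ≈ 0.00022769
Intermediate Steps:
z(U) = -366*U
I = -1/130073 (I = 1/(-130073) = -1/130073 ≈ -7.6880e-6)
1/(z(-12) + I) = 1/(-366*(-12) - 1/130073) = 1/(4392 - 1/130073) = 1/(571280615/130073) = 130073/571280615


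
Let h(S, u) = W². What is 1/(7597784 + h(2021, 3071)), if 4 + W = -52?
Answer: 1/7600920 ≈ 1.3156e-7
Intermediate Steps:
W = -56 (W = -4 - 52 = -56)
h(S, u) = 3136 (h(S, u) = (-56)² = 3136)
1/(7597784 + h(2021, 3071)) = 1/(7597784 + 3136) = 1/7600920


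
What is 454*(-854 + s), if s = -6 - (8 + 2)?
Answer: -394980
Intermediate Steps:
s = -16 (s = -6 - 1*10 = -6 - 10 = -16)
454*(-854 + s) = 454*(-854 - 16) = 454*(-870) = -394980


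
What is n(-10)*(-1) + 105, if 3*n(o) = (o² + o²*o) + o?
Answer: 1225/3 ≈ 408.33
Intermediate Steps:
n(o) = o/3 + o²/3 + o³/3 (n(o) = ((o² + o²*o) + o)/3 = ((o² + o³) + o)/3 = (o + o² + o³)/3 = o/3 + o²/3 + o³/3)
n(-10)*(-1) + 105 = ((⅓)*(-10)*(1 - 10 + (-10)²))*(-1) + 105 = ((⅓)*(-10)*(1 - 10 + 100))*(-1) + 105 = ((⅓)*(-10)*91)*(-1) + 105 = -910/3*(-1) + 105 = 910/3 + 105 = 1225/3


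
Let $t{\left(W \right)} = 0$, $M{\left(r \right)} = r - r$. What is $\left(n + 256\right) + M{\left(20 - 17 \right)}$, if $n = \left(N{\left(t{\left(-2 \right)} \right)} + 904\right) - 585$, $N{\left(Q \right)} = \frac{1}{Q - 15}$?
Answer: $\frac{8624}{15} \approx 574.93$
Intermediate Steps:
$M{\left(r \right)} = 0$
$N{\left(Q \right)} = \frac{1}{-15 + Q}$
$n = \frac{4784}{15}$ ($n = \left(\frac{1}{-15 + 0} + 904\right) - 585 = \left(\frac{1}{-15} + 904\right) - 585 = \left(- \frac{1}{15} + 904\right) - 585 = \frac{13559}{15} - 585 = \frac{4784}{15} \approx 318.93$)
$\left(n + 256\right) + M{\left(20 - 17 \right)} = \left(\frac{4784}{15} + 256\right) + 0 = \frac{8624}{15} + 0 = \frac{8624}{15}$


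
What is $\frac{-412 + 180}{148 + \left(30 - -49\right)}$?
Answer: $- \frac{232}{227} \approx -1.022$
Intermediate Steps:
$\frac{-412 + 180}{148 + \left(30 - -49\right)} = - \frac{232}{148 + \left(30 + 49\right)} = - \frac{232}{148 + 79} = - \frac{232}{227}$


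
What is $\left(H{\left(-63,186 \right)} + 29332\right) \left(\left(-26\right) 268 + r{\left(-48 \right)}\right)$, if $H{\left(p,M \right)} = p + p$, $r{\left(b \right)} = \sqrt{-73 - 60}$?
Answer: $-203507408 + 29206 i \sqrt{133} \approx -2.0351 \cdot 10^{8} + 3.3682 \cdot 10^{5} i$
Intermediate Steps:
$r{\left(b \right)} = i \sqrt{133}$ ($r{\left(b \right)} = \sqrt{-133} = i \sqrt{133}$)
$H{\left(p,M \right)} = 2 p$
$\left(H{\left(-63,186 \right)} + 29332\right) \left(\left(-26\right) 268 + r{\left(-48 \right)}\right) = \left(2 \left(-63\right) + 29332\right) \left(\left(-26\right) 268 + i \sqrt{133}\right) = \left(-126 + 29332\right) \left(-6968 + i \sqrt{133}\right) = 29206 \left(-6968 + i \sqrt{133}\right) = -203507408 + 29206 i \sqrt{133}$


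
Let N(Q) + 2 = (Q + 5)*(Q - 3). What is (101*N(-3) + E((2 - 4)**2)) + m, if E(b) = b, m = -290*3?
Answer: -2280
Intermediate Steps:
N(Q) = -2 + (-3 + Q)*(5 + Q) (N(Q) = -2 + (Q + 5)*(Q - 3) = -2 + (5 + Q)*(-3 + Q) = -2 + (-3 + Q)*(5 + Q))
m = -870
(101*N(-3) + E((2 - 4)**2)) + m = (101*(-17 + (-3)**2 + 2*(-3)) + (2 - 4)**2) - 870 = (101*(-17 + 9 - 6) + (-2)**2) - 870 = (101*(-14) + 4) - 870 = (-1414 + 4) - 870 = -1410 - 870 = -2280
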